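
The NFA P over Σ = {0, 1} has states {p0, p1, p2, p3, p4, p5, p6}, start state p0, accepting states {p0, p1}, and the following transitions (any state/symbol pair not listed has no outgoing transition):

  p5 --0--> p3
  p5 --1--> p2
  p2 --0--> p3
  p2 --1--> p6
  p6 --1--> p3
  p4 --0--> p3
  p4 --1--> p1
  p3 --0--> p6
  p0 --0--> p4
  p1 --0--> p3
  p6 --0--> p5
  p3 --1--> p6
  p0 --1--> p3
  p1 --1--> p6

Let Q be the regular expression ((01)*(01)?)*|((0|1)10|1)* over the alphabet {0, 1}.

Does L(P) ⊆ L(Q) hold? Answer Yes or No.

Yes

Converting the expression Q to a DFA (subset construction, then merging equivalent states) gives the minimal DFA with states {q0, q1, q2, q3, q4, q5, q6, q7, q8, q9, q10}, start state q0, accepting states {q0, q2, q4, q6, q7, q9, q10} and transitions q0: 0→q1, 1→q2; q1: 0→q3, 1→q4; q2: 0→q5, 1→q6; q3: 0→q3, 1→q3; q4: 0→q7, 1→q3; q5: 0→q3, 1→q8; q6: 0→q2, 1→q6; q7: 0→q5, 1→q9; q8: 0→q10, 1→q3; q9: 0→q1, 1→q6; q10: 0→q5, 1→q2.
Exploring the product automaton P × Q from the start pair (p0, q0), following both machines on each input symbol, reaches 27 state pairs: (p0, q0), (p4, q1), (p3, q2), (p3, q3), (p1, q4), (p6, q5), (p6, q6), (p6, q3), (p3, q7), (p5, q3), (p3, q8), (p5, q2), (p3, q6), (p6, q9), (p2, q3), (p6, q10), (p3, q5), (p2, q6), (p6, q2), (p5, q1), (p5, q5), (p6, q8), (p2, q4), (p2, q8), (p5, q10), (p3, q10), (p2, q2).
P accepts in {p0, p1} and Q accepts in {q0, q2, q4, q6, q7, q9, q10}. The reachable pairs whose P-component is accepting are (p0, q0), (p1, q4); in each of them the Q-component is accepting too, so the product for L(P) \ L(Q) (P-component accepting, Q-component rejecting) has no reachable accepting pair and the difference is empty.
Hence every string in L(P) is also in L(Q).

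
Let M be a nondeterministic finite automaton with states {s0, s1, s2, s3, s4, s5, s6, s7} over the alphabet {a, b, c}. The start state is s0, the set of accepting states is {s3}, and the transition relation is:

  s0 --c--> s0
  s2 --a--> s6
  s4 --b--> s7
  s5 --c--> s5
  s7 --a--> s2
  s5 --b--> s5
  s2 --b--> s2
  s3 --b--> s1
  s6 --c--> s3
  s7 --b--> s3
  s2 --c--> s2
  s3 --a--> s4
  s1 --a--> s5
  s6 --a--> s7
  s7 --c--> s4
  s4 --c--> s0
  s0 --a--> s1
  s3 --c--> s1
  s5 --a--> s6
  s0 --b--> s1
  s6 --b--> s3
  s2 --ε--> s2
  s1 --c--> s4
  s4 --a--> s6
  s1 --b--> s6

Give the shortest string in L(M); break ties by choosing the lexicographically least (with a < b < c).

abb

A breadth-first search from s0 reaches an accepting state first via the path s0 → s1 → s6 → s3 on input abb.
No string of length < 3 is accepted (BFS exhausts all shorter strings without reaching an accepting state), and abb is the lexicographically least accepting string of length 3.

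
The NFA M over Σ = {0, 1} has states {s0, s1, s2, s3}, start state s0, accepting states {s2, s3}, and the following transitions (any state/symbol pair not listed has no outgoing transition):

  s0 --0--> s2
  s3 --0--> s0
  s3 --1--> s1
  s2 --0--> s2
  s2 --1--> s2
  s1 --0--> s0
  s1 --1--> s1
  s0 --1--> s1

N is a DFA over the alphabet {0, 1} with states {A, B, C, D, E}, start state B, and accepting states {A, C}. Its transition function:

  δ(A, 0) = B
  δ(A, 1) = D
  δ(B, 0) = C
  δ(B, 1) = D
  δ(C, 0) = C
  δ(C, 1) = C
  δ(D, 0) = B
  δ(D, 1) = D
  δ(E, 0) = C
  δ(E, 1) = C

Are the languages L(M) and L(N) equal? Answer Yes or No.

Exploring the product automaton M × N from the start pair (s0, B), following both machines on each input symbol, reaches 3 state pairs: (s0, B), (s2, C), (s1, D).
M accepts in {s2, s3} and N accepts in {A, C}. In every reachable pair the two components are either both accepting — (s2, C) — or both non-accepting, so no string is accepted by exactly one of the machines: L(M) \ L(N) and L(N) \ L(M) are both empty.
Hence every string is accepted by M iff it is accepted by N, and the two languages coincide.

Yes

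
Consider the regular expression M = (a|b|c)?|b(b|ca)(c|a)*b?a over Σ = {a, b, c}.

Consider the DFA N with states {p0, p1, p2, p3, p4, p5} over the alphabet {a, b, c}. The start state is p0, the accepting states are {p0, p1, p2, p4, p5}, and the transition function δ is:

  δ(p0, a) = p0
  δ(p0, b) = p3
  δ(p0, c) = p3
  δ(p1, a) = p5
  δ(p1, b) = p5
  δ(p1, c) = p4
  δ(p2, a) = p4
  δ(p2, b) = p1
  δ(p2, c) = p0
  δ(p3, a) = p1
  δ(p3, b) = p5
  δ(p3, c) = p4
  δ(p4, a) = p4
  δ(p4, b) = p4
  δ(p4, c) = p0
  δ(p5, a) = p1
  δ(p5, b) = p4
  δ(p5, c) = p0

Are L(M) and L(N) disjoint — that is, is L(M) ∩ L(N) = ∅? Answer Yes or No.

The empty string ε is accepted by both M and N.
Hence L(M) ∩ L(N) ≠ ∅.

No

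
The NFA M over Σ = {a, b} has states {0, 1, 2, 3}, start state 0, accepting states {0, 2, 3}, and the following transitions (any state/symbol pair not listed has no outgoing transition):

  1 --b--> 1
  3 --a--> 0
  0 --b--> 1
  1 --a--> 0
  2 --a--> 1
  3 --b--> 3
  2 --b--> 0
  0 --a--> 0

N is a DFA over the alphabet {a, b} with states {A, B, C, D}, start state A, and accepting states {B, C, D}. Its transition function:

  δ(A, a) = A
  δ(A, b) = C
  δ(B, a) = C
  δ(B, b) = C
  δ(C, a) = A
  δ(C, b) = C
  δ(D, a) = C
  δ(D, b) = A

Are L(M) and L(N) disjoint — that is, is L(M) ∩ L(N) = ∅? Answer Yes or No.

Yes

Exploring the product automaton M × N from the start pair (0, A), following both machines on each input symbol, reaches 2 state pairs: (0, A), (1, C).
M accepts in {0, 2, 3} and N accepts in {B, C, D}; no reachable pair has both components accepting, so no string drives both machines to acceptance simultaneously and L(M) ∩ L(N) = ∅.
So no string is accepted by both, and the intersection is empty.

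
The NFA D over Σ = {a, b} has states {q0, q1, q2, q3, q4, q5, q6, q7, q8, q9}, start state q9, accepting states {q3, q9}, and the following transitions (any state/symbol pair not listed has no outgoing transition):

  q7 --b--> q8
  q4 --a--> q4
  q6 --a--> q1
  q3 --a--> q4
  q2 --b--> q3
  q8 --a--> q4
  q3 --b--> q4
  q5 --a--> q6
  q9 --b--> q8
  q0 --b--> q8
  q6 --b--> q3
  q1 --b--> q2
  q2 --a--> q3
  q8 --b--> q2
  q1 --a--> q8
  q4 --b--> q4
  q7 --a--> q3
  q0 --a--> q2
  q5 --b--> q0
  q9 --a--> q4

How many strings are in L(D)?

3

The useful subgraph on states {q2, q3, q8, q9} is acyclic, so L(D) is finite; the longest accepting path visits 4 useful states, giving maximum string length 3.
Counting accepting paths from q9 by length: 1 of length 0, 2 of length 3. Total 3.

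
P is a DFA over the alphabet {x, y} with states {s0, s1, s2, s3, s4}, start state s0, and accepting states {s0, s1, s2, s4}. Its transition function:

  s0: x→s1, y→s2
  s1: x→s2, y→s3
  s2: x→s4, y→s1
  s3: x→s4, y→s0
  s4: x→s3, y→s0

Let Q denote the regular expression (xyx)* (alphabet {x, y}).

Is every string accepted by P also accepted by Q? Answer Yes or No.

The string x is in L(P) but not in L(Q).
So L(P) ⊄ L(Q).

No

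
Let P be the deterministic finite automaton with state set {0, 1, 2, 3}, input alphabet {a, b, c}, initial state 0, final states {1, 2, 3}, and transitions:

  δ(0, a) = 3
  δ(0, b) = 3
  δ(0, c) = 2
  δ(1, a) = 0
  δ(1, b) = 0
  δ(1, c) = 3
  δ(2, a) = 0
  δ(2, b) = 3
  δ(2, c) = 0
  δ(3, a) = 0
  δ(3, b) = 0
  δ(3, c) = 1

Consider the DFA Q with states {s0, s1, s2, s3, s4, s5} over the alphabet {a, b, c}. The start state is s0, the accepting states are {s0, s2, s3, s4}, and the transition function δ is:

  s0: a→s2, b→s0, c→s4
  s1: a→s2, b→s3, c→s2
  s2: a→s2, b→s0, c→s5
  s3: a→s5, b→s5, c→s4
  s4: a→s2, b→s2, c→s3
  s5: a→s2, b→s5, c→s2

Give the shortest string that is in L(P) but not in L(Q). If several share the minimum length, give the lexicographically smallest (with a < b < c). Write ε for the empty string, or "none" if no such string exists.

The string ac is accepted by P but not by Q.
No shorter string lies in the difference, and ac is the lexicographically first length-2 string in L(P) \ L(Q).

ac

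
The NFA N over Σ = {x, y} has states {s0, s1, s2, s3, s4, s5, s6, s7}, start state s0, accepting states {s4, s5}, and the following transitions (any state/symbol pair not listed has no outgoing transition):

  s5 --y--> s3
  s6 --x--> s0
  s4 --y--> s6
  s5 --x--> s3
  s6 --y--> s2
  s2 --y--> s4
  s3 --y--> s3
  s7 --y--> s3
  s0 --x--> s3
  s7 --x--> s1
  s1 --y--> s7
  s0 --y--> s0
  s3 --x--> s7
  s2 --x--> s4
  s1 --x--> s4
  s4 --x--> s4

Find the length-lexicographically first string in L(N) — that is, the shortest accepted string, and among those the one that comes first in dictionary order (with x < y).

A breadth-first search from s0 reaches an accepting state first via the path s0 → s3 → s7 → s1 → s4 on input xxxx.
No string of length < 4 is accepted (BFS exhausts all shorter strings without reaching an accepting state), and xxxx is the lexicographically least accepting string of length 4.

xxxx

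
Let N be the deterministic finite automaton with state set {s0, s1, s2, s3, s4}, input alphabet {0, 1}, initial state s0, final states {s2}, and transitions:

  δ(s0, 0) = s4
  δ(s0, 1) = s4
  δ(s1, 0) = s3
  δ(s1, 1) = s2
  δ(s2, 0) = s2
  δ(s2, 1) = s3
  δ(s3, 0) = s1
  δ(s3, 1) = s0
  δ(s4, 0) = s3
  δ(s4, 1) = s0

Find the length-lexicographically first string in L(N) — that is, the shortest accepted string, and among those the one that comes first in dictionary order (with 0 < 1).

A breadth-first search from s0 reaches an accepting state first via the path s0 → s4 → s3 → s1 → s2 on input 0001.
No string of length < 4 is accepted (BFS exhausts all shorter strings without reaching an accepting state), and 0001 is the lexicographically least accepting string of length 4.

0001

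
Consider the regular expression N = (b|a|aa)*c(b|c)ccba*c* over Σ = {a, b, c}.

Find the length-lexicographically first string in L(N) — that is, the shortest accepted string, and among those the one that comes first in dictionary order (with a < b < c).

cbccb

By inspection of the expression, no string of length less than 5 matches, and cbccb is the lexicographically first match of length 5.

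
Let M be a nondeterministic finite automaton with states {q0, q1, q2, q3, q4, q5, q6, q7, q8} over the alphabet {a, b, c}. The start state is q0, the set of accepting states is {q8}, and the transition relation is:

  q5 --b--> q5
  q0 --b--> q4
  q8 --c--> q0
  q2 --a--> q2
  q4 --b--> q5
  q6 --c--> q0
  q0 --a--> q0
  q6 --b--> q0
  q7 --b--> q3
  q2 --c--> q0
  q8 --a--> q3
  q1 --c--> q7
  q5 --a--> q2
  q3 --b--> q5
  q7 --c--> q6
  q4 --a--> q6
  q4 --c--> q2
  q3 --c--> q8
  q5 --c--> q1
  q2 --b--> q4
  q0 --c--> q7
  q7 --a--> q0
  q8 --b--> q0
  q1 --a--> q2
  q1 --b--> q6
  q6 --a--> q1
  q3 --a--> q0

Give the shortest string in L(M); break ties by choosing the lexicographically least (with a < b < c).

cbc

A breadth-first search from q0 reaches an accepting state first via the path q0 → q7 → q3 → q8 on input cbc.
No string of length < 3 is accepted (BFS exhausts all shorter strings without reaching an accepting state), and cbc is the lexicographically least accepting string of length 3.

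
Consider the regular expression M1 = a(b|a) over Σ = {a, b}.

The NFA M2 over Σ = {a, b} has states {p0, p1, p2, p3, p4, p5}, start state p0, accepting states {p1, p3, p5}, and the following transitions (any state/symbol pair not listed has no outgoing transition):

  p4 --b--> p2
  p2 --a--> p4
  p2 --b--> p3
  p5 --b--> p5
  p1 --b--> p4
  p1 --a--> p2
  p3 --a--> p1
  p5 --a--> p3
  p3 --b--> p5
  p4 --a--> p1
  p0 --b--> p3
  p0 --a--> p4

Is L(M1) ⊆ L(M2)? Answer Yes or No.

No

The string ab is in L(M1) but not in L(M2).
So L(M1) ⊄ L(M2).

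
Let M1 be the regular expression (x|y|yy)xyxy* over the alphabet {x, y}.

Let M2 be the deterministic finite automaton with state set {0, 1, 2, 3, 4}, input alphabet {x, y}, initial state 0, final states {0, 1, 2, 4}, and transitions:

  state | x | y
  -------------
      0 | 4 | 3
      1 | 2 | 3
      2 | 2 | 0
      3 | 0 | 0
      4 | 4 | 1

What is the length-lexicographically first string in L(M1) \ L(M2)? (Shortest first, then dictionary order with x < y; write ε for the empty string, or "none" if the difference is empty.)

yxyxy

The string yxyxy is accepted by M1 but not by M2.
No shorter string lies in the difference, and yxyxy is the lexicographically first length-5 string in L(M1) \ L(M2).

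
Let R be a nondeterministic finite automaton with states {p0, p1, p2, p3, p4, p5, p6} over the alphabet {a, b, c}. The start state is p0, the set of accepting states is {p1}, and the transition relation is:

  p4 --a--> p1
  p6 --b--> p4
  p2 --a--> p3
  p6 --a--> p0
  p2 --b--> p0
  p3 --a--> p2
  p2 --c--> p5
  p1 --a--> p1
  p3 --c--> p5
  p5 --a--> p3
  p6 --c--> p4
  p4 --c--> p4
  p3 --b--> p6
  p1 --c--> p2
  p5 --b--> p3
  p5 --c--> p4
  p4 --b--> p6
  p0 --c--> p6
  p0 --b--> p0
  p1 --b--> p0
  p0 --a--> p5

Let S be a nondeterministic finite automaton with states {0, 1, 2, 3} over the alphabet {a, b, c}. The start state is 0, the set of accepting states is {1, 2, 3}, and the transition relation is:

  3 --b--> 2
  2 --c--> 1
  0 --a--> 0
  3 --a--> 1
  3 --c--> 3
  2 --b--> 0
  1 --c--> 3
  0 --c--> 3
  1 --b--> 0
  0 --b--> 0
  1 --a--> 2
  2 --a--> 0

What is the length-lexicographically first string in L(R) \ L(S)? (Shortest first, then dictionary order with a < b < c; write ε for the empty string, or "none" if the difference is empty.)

The string cba is accepted by R but not by S.
No shorter string lies in the difference, and cba is the lexicographically first length-3 string in L(R) \ L(S).

cba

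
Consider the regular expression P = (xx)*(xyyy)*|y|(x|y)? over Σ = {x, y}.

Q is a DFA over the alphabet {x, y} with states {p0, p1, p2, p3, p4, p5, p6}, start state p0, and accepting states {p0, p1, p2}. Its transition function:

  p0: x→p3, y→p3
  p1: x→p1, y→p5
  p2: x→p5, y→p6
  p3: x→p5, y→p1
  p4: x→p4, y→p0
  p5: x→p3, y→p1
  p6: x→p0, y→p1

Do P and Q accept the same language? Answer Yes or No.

No

The string x is accepted by P but rejected by Q.
So L(P) ≠ L(Q).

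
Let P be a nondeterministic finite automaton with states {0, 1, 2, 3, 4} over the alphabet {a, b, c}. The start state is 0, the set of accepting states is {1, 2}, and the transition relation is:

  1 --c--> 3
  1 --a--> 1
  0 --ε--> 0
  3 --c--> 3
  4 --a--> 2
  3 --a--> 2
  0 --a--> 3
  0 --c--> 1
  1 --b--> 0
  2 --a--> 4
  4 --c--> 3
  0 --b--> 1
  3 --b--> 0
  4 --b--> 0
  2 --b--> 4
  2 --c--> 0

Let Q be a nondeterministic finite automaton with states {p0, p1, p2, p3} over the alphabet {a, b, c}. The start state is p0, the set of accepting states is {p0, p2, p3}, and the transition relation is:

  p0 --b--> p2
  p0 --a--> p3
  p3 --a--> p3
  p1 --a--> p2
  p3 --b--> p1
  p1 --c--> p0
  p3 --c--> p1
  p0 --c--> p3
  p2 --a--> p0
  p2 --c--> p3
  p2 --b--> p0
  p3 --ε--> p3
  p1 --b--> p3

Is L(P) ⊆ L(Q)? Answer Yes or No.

The string acbb is in L(P) but not in L(Q).
So L(P) ⊄ L(Q).

No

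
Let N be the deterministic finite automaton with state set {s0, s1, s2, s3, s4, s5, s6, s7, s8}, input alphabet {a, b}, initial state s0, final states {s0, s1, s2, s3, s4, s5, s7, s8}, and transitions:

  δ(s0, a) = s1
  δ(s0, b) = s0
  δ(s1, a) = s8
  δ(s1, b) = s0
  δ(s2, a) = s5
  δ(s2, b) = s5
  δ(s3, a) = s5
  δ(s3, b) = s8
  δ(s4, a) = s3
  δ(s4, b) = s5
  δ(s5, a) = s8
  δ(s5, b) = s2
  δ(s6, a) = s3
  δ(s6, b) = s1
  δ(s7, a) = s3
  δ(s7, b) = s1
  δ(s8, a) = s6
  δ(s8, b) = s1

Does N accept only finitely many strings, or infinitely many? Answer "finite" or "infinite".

State s0 is reachable from the start and can reach an accepting state, and it lies on the cycle s0 → s0.
Traversing that cycle any number of times yields accepted strings of unbounded length, so the language is infinite.

infinite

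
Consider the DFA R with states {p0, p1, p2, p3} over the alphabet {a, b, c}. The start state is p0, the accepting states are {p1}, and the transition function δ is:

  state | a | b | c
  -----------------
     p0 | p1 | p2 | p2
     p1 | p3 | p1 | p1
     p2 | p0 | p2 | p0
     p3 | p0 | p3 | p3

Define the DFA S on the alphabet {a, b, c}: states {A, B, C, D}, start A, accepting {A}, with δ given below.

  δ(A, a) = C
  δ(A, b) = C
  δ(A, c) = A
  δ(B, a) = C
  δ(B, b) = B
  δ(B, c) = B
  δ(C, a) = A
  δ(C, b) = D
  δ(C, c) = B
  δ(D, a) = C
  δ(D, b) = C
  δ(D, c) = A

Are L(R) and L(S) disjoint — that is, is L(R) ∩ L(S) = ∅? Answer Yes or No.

The string abc is accepted by both R and S.
Hence L(R) ∩ L(S) ≠ ∅.

No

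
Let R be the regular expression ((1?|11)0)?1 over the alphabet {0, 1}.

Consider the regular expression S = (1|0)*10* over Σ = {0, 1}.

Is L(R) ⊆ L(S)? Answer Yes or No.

Converting the expression R to a DFA (subset construction, then merging equivalent states) gives the minimal DFA with states {r0, r1, r2, r3, r4, r5}, start state r0, accepting states {r2, r4} and transitions r0: 0→r1, 1→r2; r1: 0→r3, 1→r4; r2: 0→r1, 1→r5; r3: 0→r3, 1→r3; r4: 0→r3, 1→r3; r5: 0→r1, 1→r3.
Converting the expression S to a DFA (subset construction, then merging equivalent states) gives the minimal DFA with states {s0, s1}, start state s0, accepting states {s1} and transitions s0: 0→s0, 1→s1; s1: 0→s1, 1→s1.
Exploring the product automaton R × S from the start pair (r0, s0), following both machines on each input symbol, reaches 8 state pairs: (r0, s0), (r1, s0), (r2, s1), (r3, s0), (r4, s1), (r1, s1), (r5, s1), (r3, s1).
R accepts in {r2, r4} and S accepts in {s1}. The reachable pairs whose R-component is accepting are (r2, s1), (r4, s1); in each of them the S-component is accepting too, so the product for L(R) \ L(S) (R-component accepting, S-component rejecting) has no reachable accepting pair and the difference is empty.
Hence every string in L(R) is also in L(S).

Yes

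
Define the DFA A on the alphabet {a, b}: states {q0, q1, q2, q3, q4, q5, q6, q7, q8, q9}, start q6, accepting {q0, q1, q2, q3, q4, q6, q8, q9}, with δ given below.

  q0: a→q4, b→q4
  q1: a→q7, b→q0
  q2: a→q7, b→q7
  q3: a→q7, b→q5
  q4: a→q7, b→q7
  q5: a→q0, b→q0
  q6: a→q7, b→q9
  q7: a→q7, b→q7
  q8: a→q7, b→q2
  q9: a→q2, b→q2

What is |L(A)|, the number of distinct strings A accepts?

The useful subgraph on states {q2, q6, q9} is acyclic, so L(A) is finite; the longest accepting path visits 3 useful states, giving maximum string length 2.
Counting accepting paths from q6 by length: 1 of length 0, 1 of length 1, 2 of length 2. Total 4.

4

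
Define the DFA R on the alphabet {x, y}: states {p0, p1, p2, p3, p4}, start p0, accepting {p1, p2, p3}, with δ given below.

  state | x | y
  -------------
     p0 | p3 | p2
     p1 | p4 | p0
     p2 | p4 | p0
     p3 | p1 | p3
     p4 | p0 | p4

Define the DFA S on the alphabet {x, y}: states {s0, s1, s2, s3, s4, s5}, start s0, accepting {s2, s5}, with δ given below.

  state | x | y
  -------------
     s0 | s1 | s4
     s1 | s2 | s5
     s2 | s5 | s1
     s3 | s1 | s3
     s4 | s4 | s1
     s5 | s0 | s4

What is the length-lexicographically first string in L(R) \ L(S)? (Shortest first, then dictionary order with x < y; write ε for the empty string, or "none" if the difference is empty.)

The string x is accepted by R but not by S.
No shorter string lies in the difference, and x is the lexicographically first length-1 string in L(R) \ L(S).

x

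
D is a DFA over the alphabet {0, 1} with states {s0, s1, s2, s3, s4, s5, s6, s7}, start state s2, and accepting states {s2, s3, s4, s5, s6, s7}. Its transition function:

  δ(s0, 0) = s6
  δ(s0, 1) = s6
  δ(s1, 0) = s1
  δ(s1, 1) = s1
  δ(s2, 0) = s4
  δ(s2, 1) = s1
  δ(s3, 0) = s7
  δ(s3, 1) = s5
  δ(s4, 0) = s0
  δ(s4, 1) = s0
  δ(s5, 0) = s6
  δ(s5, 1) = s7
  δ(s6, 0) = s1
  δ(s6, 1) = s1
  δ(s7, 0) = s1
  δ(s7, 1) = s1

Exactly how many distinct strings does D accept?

The useful subgraph on states {s0, s2, s4, s6} is acyclic, so L(D) is finite; the longest accepting path visits 4 useful states, giving maximum string length 3.
Counting accepting paths from s2 by length: 1 of length 0, 1 of length 1, 4 of length 3. Total 6.

6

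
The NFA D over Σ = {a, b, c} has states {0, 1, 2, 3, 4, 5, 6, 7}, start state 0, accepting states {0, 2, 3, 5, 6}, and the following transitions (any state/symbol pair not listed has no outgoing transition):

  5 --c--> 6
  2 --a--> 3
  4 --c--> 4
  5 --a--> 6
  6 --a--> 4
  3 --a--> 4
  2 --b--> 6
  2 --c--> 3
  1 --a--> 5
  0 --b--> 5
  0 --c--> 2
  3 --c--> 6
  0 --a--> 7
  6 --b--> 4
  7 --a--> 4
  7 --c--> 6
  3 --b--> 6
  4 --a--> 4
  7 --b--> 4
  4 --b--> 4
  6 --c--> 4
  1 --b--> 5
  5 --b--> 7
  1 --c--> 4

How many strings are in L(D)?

The useful subgraph on states {0, 2, 3, 5, 6, 7} is acyclic, so L(D) is finite; the longest accepting path visits 4 useful states, giving maximum string length 3.
Counting accepting paths from 0 by length: 1 of length 0, 2 of length 1, 6 of length 2, 5 of length 3. Total 14.

14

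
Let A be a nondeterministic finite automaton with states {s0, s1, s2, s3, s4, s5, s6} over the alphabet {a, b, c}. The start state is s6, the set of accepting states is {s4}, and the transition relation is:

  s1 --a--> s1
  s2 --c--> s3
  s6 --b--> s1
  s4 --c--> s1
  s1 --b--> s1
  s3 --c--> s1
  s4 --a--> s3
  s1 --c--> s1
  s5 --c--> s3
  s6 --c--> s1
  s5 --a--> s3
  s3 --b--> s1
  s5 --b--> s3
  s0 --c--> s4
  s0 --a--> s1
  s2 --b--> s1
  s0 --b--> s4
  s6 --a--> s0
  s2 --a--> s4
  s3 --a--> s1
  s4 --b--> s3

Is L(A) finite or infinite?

finite

The useful states (reachable from s6 and able to reach an accepting state) are {s0, s4, s6}.
Restricted to these states the transition graph has no cycle, so every accepting path has bounded length and L is finite.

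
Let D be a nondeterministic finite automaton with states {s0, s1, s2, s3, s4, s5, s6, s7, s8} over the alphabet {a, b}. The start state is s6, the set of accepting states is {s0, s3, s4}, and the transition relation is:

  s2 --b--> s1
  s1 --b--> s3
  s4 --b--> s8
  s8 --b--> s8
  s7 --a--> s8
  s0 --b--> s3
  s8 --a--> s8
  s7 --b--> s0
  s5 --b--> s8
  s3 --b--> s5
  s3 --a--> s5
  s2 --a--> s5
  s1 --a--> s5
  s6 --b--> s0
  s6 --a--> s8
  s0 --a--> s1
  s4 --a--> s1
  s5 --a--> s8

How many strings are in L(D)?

3

The useful subgraph on states {s0, s1, s3, s6} is acyclic, so L(D) is finite; the longest accepting path visits 4 useful states, giving maximum string length 3.
Counting accepting paths from s6 by length: 1 of length 1, 1 of length 2, 1 of length 3. Total 3.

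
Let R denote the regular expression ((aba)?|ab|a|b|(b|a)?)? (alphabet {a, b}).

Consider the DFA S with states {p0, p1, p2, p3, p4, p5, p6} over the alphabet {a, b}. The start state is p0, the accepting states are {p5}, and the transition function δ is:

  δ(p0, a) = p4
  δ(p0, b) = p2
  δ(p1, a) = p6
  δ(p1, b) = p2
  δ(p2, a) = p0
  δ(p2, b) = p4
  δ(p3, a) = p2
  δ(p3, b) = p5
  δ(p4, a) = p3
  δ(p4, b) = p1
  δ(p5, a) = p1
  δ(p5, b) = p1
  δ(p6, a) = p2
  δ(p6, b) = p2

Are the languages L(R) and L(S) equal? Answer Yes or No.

The empty string ε is accepted by R but rejected by S.
So L(R) ≠ L(S).

No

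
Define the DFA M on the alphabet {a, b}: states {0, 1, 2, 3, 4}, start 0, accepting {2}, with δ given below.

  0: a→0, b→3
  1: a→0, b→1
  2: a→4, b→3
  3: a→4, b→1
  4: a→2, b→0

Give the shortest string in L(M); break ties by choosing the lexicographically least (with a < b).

baa

A breadth-first search from 0 reaches an accepting state first via the path 0 → 3 → 4 → 2 on input baa.
No string of length < 3 is accepted (BFS exhausts all shorter strings without reaching an accepting state), and baa is the lexicographically least accepting string of length 3.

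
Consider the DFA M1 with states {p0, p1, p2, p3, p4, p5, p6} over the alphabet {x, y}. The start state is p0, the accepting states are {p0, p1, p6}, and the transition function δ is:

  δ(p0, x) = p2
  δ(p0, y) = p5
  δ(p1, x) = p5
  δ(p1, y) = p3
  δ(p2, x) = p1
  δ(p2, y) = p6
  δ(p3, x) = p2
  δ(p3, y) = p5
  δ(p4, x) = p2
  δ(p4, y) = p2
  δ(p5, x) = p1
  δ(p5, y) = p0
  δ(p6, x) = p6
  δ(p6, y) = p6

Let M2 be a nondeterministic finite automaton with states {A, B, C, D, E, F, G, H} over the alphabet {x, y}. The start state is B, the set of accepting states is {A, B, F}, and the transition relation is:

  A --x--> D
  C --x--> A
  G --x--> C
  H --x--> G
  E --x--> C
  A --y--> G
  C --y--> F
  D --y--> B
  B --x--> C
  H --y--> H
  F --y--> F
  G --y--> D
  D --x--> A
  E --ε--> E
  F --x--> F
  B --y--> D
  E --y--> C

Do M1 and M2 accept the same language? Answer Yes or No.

Exploring the product automaton M1 × M2 from the start pair (p0, B), following both machines on each input symbol, reaches 6 state pairs: (p0, B), (p2, C), (p5, D), (p1, A), (p6, F), (p3, G).
M1 accepts in {p0, p1, p6} and M2 accepts in {A, B, F}. In every reachable pair the two components are either both accepting — (p0, B), (p1, A), (p6, F) — or both non-accepting, so no string is accepted by exactly one of the machines: L(M1) \ L(M2) and L(M2) \ L(M1) are both empty.
Hence every string is accepted by M1 iff it is accepted by M2, and the two languages coincide.

Yes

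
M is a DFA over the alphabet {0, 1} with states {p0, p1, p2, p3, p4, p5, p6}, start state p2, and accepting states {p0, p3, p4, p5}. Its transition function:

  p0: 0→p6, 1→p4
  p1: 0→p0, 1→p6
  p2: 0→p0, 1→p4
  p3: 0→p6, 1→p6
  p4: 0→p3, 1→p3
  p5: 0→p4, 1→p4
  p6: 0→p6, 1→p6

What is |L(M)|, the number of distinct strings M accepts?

The useful subgraph on states {p0, p2, p3, p4} is acyclic, so L(M) is finite; the longest accepting path visits 4 useful states, giving maximum string length 3.
Counting accepting paths from p2 by length: 2 of length 1, 3 of length 2, 2 of length 3. Total 7.

7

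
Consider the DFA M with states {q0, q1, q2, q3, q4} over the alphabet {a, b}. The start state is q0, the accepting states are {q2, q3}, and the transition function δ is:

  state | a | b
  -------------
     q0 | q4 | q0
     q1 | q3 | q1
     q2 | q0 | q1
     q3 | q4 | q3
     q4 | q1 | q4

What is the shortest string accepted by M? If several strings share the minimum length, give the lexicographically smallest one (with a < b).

A breadth-first search from q0 reaches an accepting state first via the path q0 → q4 → q1 → q3 on input aaa.
No string of length < 3 is accepted (BFS exhausts all shorter strings without reaching an accepting state), and aaa is the lexicographically least accepting string of length 3.

aaa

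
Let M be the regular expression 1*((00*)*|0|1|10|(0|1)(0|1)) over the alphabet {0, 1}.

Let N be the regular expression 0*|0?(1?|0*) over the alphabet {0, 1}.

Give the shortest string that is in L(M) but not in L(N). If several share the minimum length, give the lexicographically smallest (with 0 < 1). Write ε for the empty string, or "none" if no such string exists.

The string 10 is accepted by M but not by N.
No shorter string lies in the difference, and 10 is the lexicographically first length-2 string in L(M) \ L(N).

10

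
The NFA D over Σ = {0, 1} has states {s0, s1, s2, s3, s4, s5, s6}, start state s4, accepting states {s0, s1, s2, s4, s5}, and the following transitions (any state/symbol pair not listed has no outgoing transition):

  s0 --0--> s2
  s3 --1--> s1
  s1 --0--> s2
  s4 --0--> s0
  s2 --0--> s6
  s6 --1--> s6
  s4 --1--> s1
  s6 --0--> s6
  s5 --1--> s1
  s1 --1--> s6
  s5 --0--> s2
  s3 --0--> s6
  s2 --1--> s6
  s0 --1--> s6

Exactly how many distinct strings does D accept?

The useful subgraph on states {s0, s1, s2, s4} is acyclic, so L(D) is finite; the longest accepting path visits 3 useful states, giving maximum string length 2.
Counting accepting paths from s4 by length: 1 of length 0, 2 of length 1, 2 of length 2. Total 5.

5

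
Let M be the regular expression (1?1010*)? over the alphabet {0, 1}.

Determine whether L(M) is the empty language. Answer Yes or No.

The empty string ε matches the expression, so it belongs to L(M).
Since L(M) contains at least one string, it is not empty.

No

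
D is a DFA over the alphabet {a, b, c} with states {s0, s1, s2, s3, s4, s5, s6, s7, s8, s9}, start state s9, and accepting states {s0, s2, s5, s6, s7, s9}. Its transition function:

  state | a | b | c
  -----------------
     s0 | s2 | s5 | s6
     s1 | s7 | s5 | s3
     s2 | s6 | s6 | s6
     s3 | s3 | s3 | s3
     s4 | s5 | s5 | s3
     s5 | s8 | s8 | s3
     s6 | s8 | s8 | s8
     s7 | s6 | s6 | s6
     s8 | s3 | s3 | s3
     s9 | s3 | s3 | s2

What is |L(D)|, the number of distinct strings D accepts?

5

The useful subgraph on states {s2, s6, s9} is acyclic, so L(D) is finite; the longest accepting path visits 3 useful states, giving maximum string length 2.
Counting accepting paths from s9 by length: 1 of length 0, 1 of length 1, 3 of length 2. Total 5.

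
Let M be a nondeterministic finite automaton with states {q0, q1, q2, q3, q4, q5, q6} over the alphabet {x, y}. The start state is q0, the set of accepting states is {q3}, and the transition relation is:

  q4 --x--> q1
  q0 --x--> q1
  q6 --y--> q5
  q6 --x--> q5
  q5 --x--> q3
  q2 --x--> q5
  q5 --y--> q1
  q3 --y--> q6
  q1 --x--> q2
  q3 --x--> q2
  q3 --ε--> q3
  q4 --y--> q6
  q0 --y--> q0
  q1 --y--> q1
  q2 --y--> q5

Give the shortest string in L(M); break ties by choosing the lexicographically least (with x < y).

A breadth-first search from q0 reaches an accepting state first via the path q0 → q1 → q2 → q5 → q3 on input xxxx.
No string of length < 4 is accepted (BFS exhausts all shorter strings without reaching an accepting state), and xxxx is the lexicographically least accepting string of length 4.

xxxx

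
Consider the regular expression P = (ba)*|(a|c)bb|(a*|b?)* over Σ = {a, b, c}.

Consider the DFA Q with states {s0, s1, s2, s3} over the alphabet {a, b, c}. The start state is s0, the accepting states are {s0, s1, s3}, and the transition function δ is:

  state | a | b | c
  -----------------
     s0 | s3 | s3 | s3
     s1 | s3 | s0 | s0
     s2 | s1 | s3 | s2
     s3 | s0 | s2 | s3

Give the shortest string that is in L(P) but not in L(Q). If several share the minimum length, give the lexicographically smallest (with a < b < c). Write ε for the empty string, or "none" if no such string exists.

The string ab is accepted by P but not by Q.
No shorter string lies in the difference, and ab is the lexicographically first length-2 string in L(P) \ L(Q).

ab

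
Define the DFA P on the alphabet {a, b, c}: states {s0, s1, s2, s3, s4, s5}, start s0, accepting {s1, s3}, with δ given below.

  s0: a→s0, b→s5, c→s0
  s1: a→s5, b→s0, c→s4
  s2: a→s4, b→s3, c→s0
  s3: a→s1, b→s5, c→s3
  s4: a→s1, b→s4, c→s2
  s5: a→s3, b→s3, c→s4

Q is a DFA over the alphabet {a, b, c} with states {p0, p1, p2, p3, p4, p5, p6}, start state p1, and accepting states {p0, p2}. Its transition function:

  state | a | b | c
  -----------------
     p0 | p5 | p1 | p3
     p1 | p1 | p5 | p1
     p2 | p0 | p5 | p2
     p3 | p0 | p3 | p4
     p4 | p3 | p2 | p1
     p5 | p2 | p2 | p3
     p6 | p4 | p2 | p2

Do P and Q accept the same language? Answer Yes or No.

Yes

Exploring the product automaton P × Q from the start pair (s0, p1), following both machines on each input symbol, reaches 6 state pairs: (s0, p1), (s5, p5), (s3, p2), (s4, p3), (s1, p0), (s2, p4).
P accepts in {s1, s3} and Q accepts in {p0, p2}. In every reachable pair the two components are either both accepting — (s3, p2), (s1, p0) — or both non-accepting, so no string is accepted by exactly one of the machines: L(P) \ L(Q) and L(Q) \ L(P) are both empty.
Hence every string is accepted by P iff it is accepted by Q, and the two languages coincide.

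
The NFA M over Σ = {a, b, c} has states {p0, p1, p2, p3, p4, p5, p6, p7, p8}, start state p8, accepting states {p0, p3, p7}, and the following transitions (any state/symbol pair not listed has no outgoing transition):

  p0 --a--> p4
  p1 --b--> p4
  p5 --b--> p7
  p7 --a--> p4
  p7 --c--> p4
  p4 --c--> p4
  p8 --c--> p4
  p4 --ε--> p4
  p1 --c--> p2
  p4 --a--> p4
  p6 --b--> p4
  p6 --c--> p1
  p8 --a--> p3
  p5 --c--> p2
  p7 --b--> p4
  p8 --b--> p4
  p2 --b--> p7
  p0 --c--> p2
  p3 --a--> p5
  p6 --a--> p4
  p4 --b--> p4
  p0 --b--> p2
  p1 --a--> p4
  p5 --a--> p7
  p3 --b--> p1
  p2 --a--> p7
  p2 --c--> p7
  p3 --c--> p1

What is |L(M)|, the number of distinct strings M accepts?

The useful subgraph on states {p1, p2, p3, p5, p7, p8} is acyclic, so L(M) is finite; the longest accepting path visits 5 useful states, giving maximum string length 4.
Counting accepting paths from p8 by length: 1 of length 1, 2 of length 3, 9 of length 4. Total 12.

12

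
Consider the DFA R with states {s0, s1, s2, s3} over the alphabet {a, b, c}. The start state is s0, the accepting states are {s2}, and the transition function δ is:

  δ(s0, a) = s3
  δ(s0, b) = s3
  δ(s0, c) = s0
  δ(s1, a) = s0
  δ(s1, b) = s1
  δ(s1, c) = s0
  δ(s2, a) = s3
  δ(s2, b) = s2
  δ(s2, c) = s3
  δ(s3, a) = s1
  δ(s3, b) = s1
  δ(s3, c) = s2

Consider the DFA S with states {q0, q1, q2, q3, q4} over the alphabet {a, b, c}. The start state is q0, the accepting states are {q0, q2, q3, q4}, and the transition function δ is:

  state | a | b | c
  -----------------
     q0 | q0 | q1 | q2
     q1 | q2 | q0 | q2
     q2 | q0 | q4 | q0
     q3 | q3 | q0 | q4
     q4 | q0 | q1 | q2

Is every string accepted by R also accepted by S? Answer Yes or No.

No

The string acbb is in L(R) but not in L(S).
So L(R) ⊄ L(S).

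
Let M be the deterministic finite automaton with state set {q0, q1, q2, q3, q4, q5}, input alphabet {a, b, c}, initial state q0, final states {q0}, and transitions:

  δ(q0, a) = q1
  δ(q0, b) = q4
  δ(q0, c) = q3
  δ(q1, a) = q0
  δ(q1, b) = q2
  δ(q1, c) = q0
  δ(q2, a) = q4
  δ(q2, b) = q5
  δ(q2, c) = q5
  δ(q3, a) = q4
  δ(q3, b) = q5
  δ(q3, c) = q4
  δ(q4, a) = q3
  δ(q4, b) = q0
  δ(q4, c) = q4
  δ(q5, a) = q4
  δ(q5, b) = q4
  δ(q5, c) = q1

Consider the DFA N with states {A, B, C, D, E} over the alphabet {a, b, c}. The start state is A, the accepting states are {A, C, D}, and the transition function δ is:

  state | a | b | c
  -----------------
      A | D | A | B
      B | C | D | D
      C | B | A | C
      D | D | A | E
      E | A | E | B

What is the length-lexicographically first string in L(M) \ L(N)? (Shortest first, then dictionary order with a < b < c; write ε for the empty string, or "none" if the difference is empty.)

ac

The string ac is accepted by M but not by N.
No shorter string lies in the difference, and ac is the lexicographically first length-2 string in L(M) \ L(N).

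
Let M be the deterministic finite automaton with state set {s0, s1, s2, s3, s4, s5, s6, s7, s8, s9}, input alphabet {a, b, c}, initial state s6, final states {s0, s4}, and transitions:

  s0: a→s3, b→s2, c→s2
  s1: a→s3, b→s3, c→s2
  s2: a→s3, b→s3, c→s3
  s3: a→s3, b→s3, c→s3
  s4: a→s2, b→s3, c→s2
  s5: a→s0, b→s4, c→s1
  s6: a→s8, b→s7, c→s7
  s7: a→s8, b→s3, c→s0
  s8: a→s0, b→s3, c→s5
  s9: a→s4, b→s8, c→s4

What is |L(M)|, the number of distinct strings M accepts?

11

The useful subgraph on states {s0, s4, s5, s6, s7, s8} is acyclic, so L(M) is finite; the longest accepting path visits 5 useful states, giving maximum string length 4.
Counting accepting paths from s6 by length: 3 of length 2, 4 of length 3, 4 of length 4. Total 11.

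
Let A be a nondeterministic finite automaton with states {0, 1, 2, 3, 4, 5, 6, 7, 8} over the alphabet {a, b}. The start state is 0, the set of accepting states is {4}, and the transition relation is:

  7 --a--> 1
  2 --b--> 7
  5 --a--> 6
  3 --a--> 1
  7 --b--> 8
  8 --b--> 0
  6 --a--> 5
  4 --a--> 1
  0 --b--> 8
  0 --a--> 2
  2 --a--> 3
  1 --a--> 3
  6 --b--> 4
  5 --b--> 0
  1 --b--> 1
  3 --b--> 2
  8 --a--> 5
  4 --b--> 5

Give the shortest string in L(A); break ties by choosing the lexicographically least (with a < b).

A breadth-first search from 0 reaches an accepting state first via the path 0 → 8 → 5 → 6 → 4 on input baab.
No string of length < 4 is accepted (BFS exhausts all shorter strings without reaching an accepting state), and baab is the lexicographically least accepting string of length 4.

baab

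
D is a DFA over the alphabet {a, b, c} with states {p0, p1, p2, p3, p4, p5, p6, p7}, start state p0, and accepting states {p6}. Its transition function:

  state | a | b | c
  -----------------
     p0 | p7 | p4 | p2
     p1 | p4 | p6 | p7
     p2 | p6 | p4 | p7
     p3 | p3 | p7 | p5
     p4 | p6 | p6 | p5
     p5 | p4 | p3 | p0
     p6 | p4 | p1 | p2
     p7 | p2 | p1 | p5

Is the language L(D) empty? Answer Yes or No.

No

The string ba is accepted: the run p0 → p4 → p6 ends in the accepting state p6.
Since at least one string is accepted, L(D) is not empty.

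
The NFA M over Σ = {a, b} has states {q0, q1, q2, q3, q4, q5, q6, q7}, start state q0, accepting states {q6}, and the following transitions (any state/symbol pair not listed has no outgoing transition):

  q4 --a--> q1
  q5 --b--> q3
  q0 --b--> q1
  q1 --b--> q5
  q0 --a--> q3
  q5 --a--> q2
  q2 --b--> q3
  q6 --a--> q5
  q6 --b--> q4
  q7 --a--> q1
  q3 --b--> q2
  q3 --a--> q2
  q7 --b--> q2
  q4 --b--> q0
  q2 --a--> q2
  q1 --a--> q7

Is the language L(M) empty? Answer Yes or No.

The states reachable from the start state are {q0, q1, q2, q3, q5, q7}.
None of the accepting states {q6} is reachable, so no string is accepted and L(M) = ∅.

Yes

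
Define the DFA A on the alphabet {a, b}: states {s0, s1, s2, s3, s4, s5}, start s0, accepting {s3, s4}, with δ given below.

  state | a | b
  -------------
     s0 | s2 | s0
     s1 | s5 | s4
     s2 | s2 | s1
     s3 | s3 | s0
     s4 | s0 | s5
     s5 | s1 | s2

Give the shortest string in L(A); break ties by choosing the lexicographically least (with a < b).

A breadth-first search from s0 reaches an accepting state first via the path s0 → s2 → s1 → s4 on input abb.
No string of length < 3 is accepted (BFS exhausts all shorter strings without reaching an accepting state), and abb is the lexicographically least accepting string of length 3.

abb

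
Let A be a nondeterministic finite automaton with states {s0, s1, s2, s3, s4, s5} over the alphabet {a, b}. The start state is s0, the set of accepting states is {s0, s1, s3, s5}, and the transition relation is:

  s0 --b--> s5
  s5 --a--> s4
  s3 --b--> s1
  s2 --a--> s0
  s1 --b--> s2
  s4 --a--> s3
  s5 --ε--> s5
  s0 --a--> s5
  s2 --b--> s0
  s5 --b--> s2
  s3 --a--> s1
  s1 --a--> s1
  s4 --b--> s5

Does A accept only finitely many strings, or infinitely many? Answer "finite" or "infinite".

infinite

State s0 is reachable from the start and can reach an accepting state, and it lies on the cycle s0 → s5 → s2 → s0.
Traversing that cycle any number of times yields accepted strings of unbounded length, so the language is infinite.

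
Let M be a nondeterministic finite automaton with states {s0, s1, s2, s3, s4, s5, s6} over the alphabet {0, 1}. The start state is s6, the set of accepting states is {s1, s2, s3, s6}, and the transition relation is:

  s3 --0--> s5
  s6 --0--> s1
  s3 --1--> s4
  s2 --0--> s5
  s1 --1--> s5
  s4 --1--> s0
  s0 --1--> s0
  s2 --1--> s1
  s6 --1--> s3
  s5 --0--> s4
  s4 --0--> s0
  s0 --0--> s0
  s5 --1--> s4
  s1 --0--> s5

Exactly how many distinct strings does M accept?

The useful subgraph on states {s1, s3, s6} is acyclic, so L(M) is finite; the longest accepting path visits 2 useful states, giving maximum string length 1.
Counting accepting paths from s6 by length: 1 of length 0, 2 of length 1. Total 3.

3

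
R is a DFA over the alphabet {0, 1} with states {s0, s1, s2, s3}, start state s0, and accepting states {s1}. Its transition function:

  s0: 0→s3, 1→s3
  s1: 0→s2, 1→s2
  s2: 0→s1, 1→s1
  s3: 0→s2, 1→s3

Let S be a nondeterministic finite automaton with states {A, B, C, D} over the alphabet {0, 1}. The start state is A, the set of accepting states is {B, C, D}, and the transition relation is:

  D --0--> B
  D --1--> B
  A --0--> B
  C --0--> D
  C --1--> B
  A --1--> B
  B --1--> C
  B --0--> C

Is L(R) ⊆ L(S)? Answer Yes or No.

Exploring the product automaton R × S from the start pair (s0, A), following both machines on each input symbol, reaches 9 state pairs: (s0, A), (s3, B), (s2, C), (s3, C), (s1, D), (s1, B), (s2, D), (s2, B), (s1, C).
R accepts in {s1} and S accepts in {B, C, D}. The reachable pairs whose R-component is accepting are (s1, D), (s1, B), (s1, C); in each of them the S-component is accepting too, so the product for L(R) \ L(S) (R-component accepting, S-component rejecting) has no reachable accepting pair and the difference is empty.
Hence every string in L(R) is also in L(S).

Yes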